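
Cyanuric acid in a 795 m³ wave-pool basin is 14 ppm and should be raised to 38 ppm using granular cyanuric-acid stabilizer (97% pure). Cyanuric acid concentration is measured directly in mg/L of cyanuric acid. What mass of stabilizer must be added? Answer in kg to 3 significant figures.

Volume: 795 m³ = 795,000 L.
CYA to add: (38 − 14) = 24 mg/L × 795,000 L = 19,080 g cyanuric acid.
At 97% purity: 19,080 / 0.97 = 19,670 g product.

19.7 kg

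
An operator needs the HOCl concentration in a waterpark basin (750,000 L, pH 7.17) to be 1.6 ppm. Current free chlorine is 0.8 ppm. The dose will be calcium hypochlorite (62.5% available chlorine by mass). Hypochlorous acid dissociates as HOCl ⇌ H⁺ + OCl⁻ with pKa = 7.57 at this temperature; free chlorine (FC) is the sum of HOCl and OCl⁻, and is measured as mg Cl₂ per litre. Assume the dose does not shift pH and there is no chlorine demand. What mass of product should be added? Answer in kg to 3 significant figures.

[OCl⁻]/[HOCl] = 10^(pH − pKa) = 10^(7.17 − 7.57) = 0.3981; fraction as HOCl = 1/(1 + 0.3981) = 0.7153.
Free chlorine required for 1.6 ppm HOCl: 1.6 / 0.7153 = 2.237 ppm.
FC to add: 2.237 − 0.8 = 1.437 mg/L as Cl₂.
Cl₂ equivalent: 1.437 mg/L × 750,000 L = 1078 g.
Product at 62.5% available Cl: 1078 / 0.625 = 1724 g.

1.72 kg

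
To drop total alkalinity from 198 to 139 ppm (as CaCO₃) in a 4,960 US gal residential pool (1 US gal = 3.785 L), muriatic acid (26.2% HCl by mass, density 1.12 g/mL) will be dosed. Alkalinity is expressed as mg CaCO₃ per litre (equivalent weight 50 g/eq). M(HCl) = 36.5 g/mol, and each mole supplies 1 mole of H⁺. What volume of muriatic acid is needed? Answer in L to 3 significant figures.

2.76 L

Volume: 4,960 US gal × 3.785 L/gal = 18,774 L.
Alkalinity to neutralize: (198 − 139) = 59 mg/L as CaCO₃ × 18,774 L = 1108 g as CaCO₃.
Equivalents of H⁺ required: 1108 ÷ 50 g/eq = 22.15 eq = 22.15 mol HCl.
Mass of HCl: 22.15 × 36.5 = 808.6 g.
Mass of 26.2% solution: 808.6 / 0.262 = 3086 g.
Volume: 3086 g ÷ 1.12 g/mL = 2756 mL.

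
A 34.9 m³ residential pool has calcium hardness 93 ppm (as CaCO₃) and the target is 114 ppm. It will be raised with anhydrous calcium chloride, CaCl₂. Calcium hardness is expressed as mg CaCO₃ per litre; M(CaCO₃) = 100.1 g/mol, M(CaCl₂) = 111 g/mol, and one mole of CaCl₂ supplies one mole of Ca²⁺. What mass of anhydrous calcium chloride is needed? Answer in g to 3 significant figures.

813 g

Volume: 34.9 m³ = 34,900 L.
Hardness to add: (114 − 93) = 21 mg/L as CaCO₃ × 34,900 L = 732.9 g as CaCO₃.
Moles of Ca²⁺ (1 mol Ca²⁺ ≡ 1 mol CaCO₃): 732.9 / 100.1 g/mol = 7.322 mol.
Mass of CaCl₂: 7.322 × 111 = 812.7 g.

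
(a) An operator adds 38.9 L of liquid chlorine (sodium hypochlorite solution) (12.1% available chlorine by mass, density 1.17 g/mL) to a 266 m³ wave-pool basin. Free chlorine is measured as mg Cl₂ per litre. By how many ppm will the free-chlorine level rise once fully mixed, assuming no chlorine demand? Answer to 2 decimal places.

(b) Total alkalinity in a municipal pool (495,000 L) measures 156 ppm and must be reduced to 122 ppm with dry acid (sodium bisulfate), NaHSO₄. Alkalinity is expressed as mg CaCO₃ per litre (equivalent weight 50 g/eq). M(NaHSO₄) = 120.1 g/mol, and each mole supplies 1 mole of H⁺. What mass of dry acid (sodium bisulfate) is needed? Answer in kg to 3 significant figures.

(a) Volume: 266 m³ = 266,000 L.
(a) Mass of solution: 38.9 L × 1000 mL/L × 1.17 g/mL = 45,510 g.
(a) Available chlorine delivered: 45,510 g × 0.121 = 5507 g as Cl₂.
(a) Concentration rise: 5507 g / 266,000 L = 20.7 mg/L = 20.70 ppm.

(b) Alkalinity to neutralize: (156 − 122) = 34 mg/L as CaCO₃ × 495,000 L = 16,830 g as CaCO₃.
(b) Equivalents of H⁺ required: 16,830 ÷ 50 g/eq = 336.6 eq = 336.6 mol NaHSO₄.
(b) Mass of NaHSO₄: 336.6 × 120.1 = 40,430 g.

(a) 20.70 ppm; (b) 40.4 kg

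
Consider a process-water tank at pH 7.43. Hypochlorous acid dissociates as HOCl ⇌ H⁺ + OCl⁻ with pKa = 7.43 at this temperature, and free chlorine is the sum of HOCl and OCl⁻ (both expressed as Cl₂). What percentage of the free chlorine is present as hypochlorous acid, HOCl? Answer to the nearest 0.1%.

[OCl⁻]/[HOCl] = 10^(pH − pKa) = 10^(7.43 − 7.43) = 10^0.00 = 1.
Fraction as HOCl = 1 / (1 + 1) = 0.5.

50.0%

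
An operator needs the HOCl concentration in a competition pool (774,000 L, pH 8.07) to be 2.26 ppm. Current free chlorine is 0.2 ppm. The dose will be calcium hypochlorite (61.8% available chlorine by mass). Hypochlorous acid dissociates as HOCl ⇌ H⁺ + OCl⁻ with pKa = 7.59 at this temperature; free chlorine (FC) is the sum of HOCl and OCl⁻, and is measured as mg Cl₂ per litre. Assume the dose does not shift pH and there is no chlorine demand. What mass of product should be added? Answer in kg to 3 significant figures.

11.1 kg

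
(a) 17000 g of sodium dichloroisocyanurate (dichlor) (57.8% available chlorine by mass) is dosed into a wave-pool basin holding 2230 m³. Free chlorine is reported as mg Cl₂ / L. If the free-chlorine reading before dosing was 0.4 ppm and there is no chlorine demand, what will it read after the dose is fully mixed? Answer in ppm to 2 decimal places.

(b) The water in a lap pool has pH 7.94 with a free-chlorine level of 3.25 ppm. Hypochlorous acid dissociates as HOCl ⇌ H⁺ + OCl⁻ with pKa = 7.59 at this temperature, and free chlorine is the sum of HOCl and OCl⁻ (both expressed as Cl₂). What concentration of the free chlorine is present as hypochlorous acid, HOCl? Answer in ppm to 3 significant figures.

(a) 4.81 ppm; (b) 1.00 ppm

(a) Volume: 2230 m³ = 2,230,000 L.
(a) Available chlorine delivered: 17,000 g × 0.578 = 9826 g as Cl₂.
(a) Concentration rise: 9826 g / 2,230,000 L = 4.406 mg/L = 4.41 ppm.
(a) Final FC: 0.4 + 4.41 = 4.81 ppm.

(b) [OCl⁻]/[HOCl] = 10^(pH − pKa) = 10^(7.94 − 7.59) = 10^0.35 = 2.239.
(b) Fraction as HOCl = 1 / (1 + 2.239) = 0.3088.
(b) HOCl = 0.3088 × 3.25 ppm = 1.003 ppm.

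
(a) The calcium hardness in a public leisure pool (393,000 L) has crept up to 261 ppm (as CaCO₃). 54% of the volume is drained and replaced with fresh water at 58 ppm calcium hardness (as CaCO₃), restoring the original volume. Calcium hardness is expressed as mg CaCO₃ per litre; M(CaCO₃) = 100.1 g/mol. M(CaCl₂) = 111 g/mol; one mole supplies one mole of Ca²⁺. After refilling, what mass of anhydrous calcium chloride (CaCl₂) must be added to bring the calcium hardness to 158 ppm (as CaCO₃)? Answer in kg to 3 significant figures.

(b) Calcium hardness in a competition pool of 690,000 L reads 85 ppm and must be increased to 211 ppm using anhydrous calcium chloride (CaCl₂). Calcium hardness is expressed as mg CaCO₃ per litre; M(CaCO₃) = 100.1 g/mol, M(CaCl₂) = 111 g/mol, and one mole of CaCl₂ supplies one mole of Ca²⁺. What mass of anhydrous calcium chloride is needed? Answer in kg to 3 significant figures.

(a) 2.88 kg; (b) 96.4 kg

(a) After draining 54% and refilling: 261 × 0.46 + 58 × 0.54 = 151.38 ppm.
(a) Deficit to target: 158 − 151.38 = 6.62 mg/L.
(a) As CaCO₃: 6.62 mg/L × 393,000 L = 2602 g; ÷ 100.1 = 25.99 mol Ca²⁺.
(a) Mass: 25.99 × 111 = 2885 g.

(b) Hardness to add: (211 − 85) = 126 mg/L as CaCO₃ × 690,000 L = 86,940 g as CaCO₃.
(b) Moles of Ca²⁺ (1 mol Ca²⁺ ≡ 1 mol CaCO₃): 86,940 / 100.1 g/mol = 868.5 mol.
(b) Mass of CaCl₂: 868.5 × 111 = 96,410 g.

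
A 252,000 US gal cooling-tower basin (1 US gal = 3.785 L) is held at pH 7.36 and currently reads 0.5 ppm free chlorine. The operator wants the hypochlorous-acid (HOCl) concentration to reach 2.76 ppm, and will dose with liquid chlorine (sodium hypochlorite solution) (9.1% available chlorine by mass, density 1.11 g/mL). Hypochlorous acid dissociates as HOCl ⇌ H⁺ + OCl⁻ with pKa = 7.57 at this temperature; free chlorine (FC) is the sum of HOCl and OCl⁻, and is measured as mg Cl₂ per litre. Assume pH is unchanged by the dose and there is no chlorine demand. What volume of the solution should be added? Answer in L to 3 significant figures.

Volume: 252,000 US gal × 3.785 L/gal = 953,820 L.
[OCl⁻]/[HOCl] = 10^(pH − pKa) = 10^(7.36 − 7.57) = 0.6166; fraction as HOCl = 1/(1 + 0.6166) = 0.6186.
Free chlorine required for 2.76 ppm HOCl: 2.76 / 0.6186 = 4.462 ppm.
FC to add: 4.462 − 0.5 = 3.962 mg/L as Cl₂.
Cl₂ equivalent: 3.962 mg/L × 953,820 L = 3779 g.
Product at 9.1% available Cl: 3779 / 0.091 = 41,530 g.
Volume: 41,530 g ÷ 1.11 g/mL = 37,410 mL.

37.4 L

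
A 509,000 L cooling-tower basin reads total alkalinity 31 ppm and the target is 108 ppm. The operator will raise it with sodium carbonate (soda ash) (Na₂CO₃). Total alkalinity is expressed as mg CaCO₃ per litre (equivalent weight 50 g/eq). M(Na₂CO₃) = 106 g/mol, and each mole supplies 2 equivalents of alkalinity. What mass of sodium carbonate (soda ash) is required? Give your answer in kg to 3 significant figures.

41.5 kg

Alkalinity to add: (108 − 31) = 77 mg/L as CaCO₃ × 509,000 L = 39,190 g as CaCO₃.
Equivalents: 39,190 g ÷ 50 g/eq = 783.9 eq.
Each mole of Na₂CO₃ supplies 2 eq, so 783.9 / 2 = 391.9 mol.
Mass: 391.9 mol × 106 g/mol = 41,540 g.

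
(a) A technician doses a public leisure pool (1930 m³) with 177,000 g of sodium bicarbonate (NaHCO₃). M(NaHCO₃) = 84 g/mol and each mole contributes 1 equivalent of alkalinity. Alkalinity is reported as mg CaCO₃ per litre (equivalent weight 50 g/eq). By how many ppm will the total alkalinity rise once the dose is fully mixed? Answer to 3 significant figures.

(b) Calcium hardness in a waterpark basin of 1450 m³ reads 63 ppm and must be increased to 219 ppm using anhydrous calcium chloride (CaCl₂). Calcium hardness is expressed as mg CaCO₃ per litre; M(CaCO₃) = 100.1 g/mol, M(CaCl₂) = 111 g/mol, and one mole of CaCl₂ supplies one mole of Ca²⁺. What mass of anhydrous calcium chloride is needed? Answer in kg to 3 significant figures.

(a) 54.6 ppm; (b) 251 kg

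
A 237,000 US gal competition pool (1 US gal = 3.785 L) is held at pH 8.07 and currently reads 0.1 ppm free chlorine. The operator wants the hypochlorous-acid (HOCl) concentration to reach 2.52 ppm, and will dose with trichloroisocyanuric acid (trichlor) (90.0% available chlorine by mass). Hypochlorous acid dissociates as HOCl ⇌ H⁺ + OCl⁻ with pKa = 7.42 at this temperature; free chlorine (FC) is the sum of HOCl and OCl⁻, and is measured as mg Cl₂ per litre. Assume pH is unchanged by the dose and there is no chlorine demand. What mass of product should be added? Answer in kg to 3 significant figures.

13.6 kg

Volume: 237,000 US gal × 3.785 L/gal = 897,045 L.
[OCl⁻]/[HOCl] = 10^(pH − pKa) = 10^(8.07 − 7.42) = 4.467; fraction as HOCl = 1/(1 + 4.467) = 0.1829.
Free chlorine required for 2.52 ppm HOCl: 2.52 / 0.1829 = 13.78 ppm.
FC to add: 13.78 − 0.1 = 13.68 mg/L as Cl₂.
Cl₂ equivalent: 13.68 mg/L × 897,045 L = 12,270 g.
Product at 90.0% available Cl: 12,270 / 0.9 = 13,630 g.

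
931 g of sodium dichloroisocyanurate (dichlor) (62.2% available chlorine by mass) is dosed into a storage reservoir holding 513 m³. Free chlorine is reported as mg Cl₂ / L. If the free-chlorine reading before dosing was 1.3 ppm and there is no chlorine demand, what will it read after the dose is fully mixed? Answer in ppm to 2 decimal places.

2.43 ppm

Volume: 513 m³ = 513,000 L.
Available chlorine delivered: 931 g × 0.622 = 579.1 g as Cl₂.
Concentration rise: 579.1 g / 513,000 L = 1.129 mg/L = 1.13 ppm.
Final FC: 1.3 + 1.13 = 2.43 ppm.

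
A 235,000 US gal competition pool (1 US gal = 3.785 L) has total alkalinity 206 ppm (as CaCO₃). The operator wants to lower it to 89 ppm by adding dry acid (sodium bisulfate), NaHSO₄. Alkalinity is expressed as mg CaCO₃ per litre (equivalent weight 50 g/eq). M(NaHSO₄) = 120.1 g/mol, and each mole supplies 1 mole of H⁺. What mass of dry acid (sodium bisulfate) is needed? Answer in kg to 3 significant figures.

Volume: 235,000 US gal × 3.785 L/gal = 889,475 L.
Alkalinity to neutralize: (206 − 89) = 117 mg/L as CaCO₃ × 889,475 L = 104,100 g as CaCO₃.
Equivalents of H⁺ required: 104,100 ÷ 50 g/eq = 2081 eq = 2081 mol NaHSO₄.
Mass of NaHSO₄: 2081 × 120.1 = 250,000 g.

250 kg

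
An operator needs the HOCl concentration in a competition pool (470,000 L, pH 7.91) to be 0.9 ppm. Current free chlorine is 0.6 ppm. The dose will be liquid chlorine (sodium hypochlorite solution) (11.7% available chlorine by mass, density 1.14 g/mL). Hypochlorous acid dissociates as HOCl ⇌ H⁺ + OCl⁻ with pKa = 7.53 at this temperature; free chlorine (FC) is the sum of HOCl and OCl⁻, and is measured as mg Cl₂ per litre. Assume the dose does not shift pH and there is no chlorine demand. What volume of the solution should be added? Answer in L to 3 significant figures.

[OCl⁻]/[HOCl] = 10^(pH − pKa) = 10^(7.91 − 7.53) = 2.399; fraction as HOCl = 1/(1 + 2.399) = 0.2942.
Free chlorine required for 0.9 ppm HOCl: 0.9 / 0.2942 = 3.059 ppm.
FC to add: 3.059 − 0.6 = 2.459 mg/L as Cl₂.
Cl₂ equivalent: 2.459 mg/L × 470,000 L = 1156 g.
Product at 11.7% available Cl: 1156 / 0.117 = 9878 g.
Volume: 9878 g ÷ 1.14 g/mL = 8665 mL.

8.66 L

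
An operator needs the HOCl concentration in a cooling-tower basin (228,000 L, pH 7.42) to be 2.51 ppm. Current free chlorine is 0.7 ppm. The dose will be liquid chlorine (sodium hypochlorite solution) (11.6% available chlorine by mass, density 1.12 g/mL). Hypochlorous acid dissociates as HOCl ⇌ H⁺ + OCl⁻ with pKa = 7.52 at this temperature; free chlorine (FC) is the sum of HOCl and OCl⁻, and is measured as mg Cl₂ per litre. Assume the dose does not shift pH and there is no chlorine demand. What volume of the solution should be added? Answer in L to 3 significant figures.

[OCl⁻]/[HOCl] = 10^(pH − pKa) = 10^(7.42 − 7.52) = 0.7943; fraction as HOCl = 1/(1 + 0.7943) = 0.5573.
Free chlorine required for 2.51 ppm HOCl: 2.51 / 0.5573 = 4.504 ppm.
FC to add: 4.504 − 0.7 = 3.804 mg/L as Cl₂.
Cl₂ equivalent: 3.804 mg/L × 228,000 L = 867.3 g.
Product at 11.6% available Cl: 867.3 / 0.116 = 7476 g.
Volume: 7476 g ÷ 1.12 g/mL = 6675 mL.

6.68 L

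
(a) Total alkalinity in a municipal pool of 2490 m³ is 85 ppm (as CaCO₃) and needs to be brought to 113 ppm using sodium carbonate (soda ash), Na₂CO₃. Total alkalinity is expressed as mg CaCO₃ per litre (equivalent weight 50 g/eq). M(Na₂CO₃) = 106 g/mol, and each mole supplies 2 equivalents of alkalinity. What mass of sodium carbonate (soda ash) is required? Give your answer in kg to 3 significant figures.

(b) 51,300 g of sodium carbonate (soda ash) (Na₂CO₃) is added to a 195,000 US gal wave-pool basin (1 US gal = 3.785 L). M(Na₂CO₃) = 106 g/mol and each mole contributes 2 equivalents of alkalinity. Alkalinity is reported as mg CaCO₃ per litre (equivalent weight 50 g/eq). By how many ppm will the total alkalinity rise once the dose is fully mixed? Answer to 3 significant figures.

(a) 73.9 kg; (b) 65.6 ppm

(a) Volume: 2490 m³ = 2,490,000 L.
(a) Alkalinity to add: (113 − 85) = 28 mg/L as CaCO₃ × 2,490,000 L = 69,720 g as CaCO₃.
(a) Equivalents: 69,720 g ÷ 50 g/eq = 1394 eq.
(a) Each mole of Na₂CO₃ supplies 2 eq, so 1394 / 2 = 697.2 mol.
(a) Mass: 697.2 mol × 106 g/mol = 73,900 g.

(b) Volume: 195,000 US gal × 3.785 L/gal = 738,075 L.
(b) Moles of Na₂CO₃: 51,300 g ÷ 106 g/mol = 484 mol → 967.9 eq of alkalinity.
(b) As CaCO₃: 967.9 eq × 50 g/eq = 48,400 g.
(b) Rise: 48,400 g / 738,075 L × 1000 = 65.57 mg/L.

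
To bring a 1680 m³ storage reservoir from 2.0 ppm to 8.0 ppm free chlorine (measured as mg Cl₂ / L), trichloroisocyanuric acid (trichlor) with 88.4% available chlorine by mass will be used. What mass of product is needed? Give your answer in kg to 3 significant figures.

11.4 kg

Volume: 1680 m³ = 1,680,000 L.
Chlorine deficit: 8.0 − 2.0 = 6 ppm = 6 mg/L as Cl₂.
Cl₂ equivalent needed: 6 mg/L × 1,680,000 L = 10,080,000 mg = 10,080 g.
Product at 88.4% available chlorine: 10,080 / 0.884 = 11,400 g.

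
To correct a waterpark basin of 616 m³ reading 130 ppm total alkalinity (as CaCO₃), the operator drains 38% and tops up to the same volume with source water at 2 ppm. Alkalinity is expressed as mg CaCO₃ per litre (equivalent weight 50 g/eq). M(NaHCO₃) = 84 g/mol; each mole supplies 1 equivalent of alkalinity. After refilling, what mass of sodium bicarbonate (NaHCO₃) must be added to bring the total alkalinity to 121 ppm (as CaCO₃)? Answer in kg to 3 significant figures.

41.0 kg

Volume: 616 m³ = 616,000 L.
After draining 38% and refilling: 130 × 0.62 + 2 × 0.38 = 81.36 ppm.
Deficit to target: 121 − 81.36 = 39.64 mg/L.
As CaCO₃: 39.64 mg/L × 616,000 L = 24,420 g; ÷ 50 g/eq ÷ 1 = 488.4 mol NaHCO₃.
Mass: 488.4 × 84 = 41,020 g.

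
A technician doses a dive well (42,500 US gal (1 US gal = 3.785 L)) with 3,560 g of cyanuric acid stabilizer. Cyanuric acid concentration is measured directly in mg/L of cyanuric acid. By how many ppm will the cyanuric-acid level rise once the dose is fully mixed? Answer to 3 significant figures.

Volume: 42,500 US gal × 3.785 L/gal = 160,862 L.
Rise: 3,560 g / 160,862 L × 1000 = 22.13 mg/L.

22.1 ppm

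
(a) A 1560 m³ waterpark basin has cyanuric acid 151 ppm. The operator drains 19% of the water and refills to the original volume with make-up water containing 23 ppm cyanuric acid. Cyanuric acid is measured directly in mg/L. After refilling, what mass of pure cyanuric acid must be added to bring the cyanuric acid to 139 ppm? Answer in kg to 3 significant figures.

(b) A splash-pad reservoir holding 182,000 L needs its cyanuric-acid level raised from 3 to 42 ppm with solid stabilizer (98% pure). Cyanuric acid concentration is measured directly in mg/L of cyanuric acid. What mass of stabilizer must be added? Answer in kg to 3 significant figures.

(a) 19.2 kg; (b) 7.24 kg

(a) Volume: 1560 m³ = 1,560,000 L.
(a) After draining 19% and refilling: 151 × 0.81 + 23 × 0.19 = 126.68 ppm.
(a) Deficit to target: 139 − 126.68 = 12.32 mg/L.
(a) Mass: 12.32 mg/L × 1,560,000 L = 19,220 g cyanuric acid.

(b) CYA to add: (42 − 3) = 39 mg/L × 182,000 L = 7098 g cyanuric acid.
(b) At 98% purity: 7098 / 0.98 = 7243 g product.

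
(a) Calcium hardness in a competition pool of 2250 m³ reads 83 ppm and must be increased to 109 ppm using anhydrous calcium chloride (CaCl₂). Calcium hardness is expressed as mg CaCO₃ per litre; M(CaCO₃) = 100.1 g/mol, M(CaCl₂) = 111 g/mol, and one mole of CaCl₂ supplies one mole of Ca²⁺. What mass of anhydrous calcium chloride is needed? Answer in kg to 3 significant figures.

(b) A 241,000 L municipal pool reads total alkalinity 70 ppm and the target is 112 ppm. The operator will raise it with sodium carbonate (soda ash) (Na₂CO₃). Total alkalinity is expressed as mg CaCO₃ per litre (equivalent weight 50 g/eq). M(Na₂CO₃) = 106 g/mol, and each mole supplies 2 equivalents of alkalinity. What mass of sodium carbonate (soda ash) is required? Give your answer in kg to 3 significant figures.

(a) Volume: 2250 m³ = 2,250,000 L.
(a) Hardness to add: (109 − 83) = 26 mg/L as CaCO₃ × 2,250,000 L = 58,500 g as CaCO₃.
(a) Moles of Ca²⁺ (1 mol Ca²⁺ ≡ 1 mol CaCO₃): 58,500 / 100.1 g/mol = 584.4 mol.
(a) Mass of CaCl₂: 584.4 × 111 = 64,870 g.

(b) Alkalinity to add: (112 − 70) = 42 mg/L as CaCO₃ × 241,000 L = 10,120 g as CaCO₃.
(b) Equivalents: 10,120 g ÷ 50 g/eq = 202.4 eq.
(b) Each mole of Na₂CO₃ supplies 2 eq, so 202.4 / 2 = 101.2 mol.
(b) Mass: 101.2 mol × 106 g/mol = 10,730 g.

(a) 64.9 kg; (b) 10.7 kg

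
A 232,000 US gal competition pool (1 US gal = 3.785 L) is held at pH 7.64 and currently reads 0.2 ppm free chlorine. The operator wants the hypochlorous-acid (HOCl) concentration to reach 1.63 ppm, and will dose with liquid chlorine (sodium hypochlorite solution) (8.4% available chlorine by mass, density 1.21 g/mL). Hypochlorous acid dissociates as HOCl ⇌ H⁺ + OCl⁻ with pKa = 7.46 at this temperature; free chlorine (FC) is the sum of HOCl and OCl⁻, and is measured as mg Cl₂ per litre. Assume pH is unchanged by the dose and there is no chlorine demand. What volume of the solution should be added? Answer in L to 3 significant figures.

Volume: 232,000 US gal × 3.785 L/gal = 878,120 L.
[OCl⁻]/[HOCl] = 10^(pH − pKa) = 10^(7.64 − 7.46) = 1.514; fraction as HOCl = 1/(1 + 1.514) = 0.3978.
Free chlorine required for 1.63 ppm HOCl: 1.63 / 0.3978 = 4.097 ppm.
FC to add: 4.097 − 0.2 = 3.897 mg/L as Cl₂.
Cl₂ equivalent: 3.897 mg/L × 878,120 L = 3422 g.
Product at 8.4% available Cl: 3422 / 0.084 = 40,740 g.
Volume: 40,740 g ÷ 1.21 g/mL = 33,670 mL.

33.7 L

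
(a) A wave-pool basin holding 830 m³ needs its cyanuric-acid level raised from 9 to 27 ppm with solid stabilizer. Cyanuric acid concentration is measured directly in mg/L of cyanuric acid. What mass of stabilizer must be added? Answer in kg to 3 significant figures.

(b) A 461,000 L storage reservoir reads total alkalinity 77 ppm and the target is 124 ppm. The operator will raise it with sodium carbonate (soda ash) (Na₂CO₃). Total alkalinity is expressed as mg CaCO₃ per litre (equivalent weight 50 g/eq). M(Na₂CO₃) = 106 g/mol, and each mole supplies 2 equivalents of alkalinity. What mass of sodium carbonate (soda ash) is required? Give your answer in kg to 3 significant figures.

(a) 14.9 kg; (b) 23.0 kg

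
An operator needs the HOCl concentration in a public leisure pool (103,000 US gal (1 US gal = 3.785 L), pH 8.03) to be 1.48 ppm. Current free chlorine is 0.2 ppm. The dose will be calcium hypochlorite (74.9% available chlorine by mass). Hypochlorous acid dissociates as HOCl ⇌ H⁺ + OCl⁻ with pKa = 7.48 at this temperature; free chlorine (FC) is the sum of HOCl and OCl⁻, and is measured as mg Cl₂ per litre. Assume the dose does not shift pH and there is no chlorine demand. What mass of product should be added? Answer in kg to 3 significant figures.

Volume: 103,000 US gal × 3.785 L/gal = 389,855 L.
[OCl⁻]/[HOCl] = 10^(pH − pKa) = 10^(8.03 − 7.48) = 3.548; fraction as HOCl = 1/(1 + 3.548) = 0.2199.
Free chlorine required for 1.48 ppm HOCl: 1.48 / 0.2199 = 6.731 ppm.
FC to add: 6.731 − 0.2 = 6.531 mg/L as Cl₂.
Cl₂ equivalent: 6.531 mg/L × 389,855 L = 2546 g.
Product at 74.9% available Cl: 2546 / 0.749 = 3400 g.

3.40 kg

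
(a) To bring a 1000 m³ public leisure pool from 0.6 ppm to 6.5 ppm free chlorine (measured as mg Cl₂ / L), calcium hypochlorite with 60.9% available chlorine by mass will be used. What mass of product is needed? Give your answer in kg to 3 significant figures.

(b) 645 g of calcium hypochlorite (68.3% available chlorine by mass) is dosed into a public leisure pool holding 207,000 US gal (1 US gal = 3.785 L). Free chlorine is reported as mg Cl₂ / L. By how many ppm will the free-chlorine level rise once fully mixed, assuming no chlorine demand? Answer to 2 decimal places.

(a) Volume: 1000 m³ = 1,000,000 L.
(a) Chlorine deficit: 6.5 − 0.6 = 5.9 ppm = 5.9 mg/L as Cl₂.
(a) Cl₂ equivalent needed: 5.9 mg/L × 1,000,000 L = 5,900,000 mg = 5900 g.
(a) Product at 60.9% available chlorine: 5900 / 0.609 = 9688 g.

(b) Volume: 207,000 US gal × 3.785 L/gal = 783,495 L.
(b) Available chlorine delivered: 645 g × 0.683 = 440.5 g as Cl₂.
(b) Concentration rise: 440.5 g / 783,495 L = 0.5623 mg/L = 0.56 ppm.

(a) 9.69 kg; (b) 0.56 ppm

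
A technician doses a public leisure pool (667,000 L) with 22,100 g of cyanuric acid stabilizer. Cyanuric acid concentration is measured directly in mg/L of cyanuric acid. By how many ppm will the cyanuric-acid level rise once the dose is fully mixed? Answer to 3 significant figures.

33.1 ppm

Rise: 22,100 g / 667,000 L × 1000 = 33.13 mg/L.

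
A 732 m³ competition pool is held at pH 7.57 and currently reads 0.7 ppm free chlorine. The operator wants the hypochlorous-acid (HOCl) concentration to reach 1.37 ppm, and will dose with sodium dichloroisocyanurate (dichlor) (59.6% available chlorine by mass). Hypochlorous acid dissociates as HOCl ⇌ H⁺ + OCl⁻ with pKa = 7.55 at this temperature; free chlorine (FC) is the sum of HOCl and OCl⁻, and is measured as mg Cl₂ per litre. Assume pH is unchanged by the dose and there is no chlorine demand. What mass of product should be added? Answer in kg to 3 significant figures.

Volume: 732 m³ = 732,000 L.
[OCl⁻]/[HOCl] = 10^(pH − pKa) = 10^(7.57 − 7.55) = 1.047; fraction as HOCl = 1/(1 + 1.047) = 0.4885.
Free chlorine required for 1.37 ppm HOCl: 1.37 / 0.4885 = 2.805 ppm.
FC to add: 2.805 − 0.7 = 2.105 mg/L as Cl₂.
Cl₂ equivalent: 2.105 mg/L × 732,000 L = 1541 g.
Product at 59.6% available Cl: 1541 / 0.596 = 2585 g.

2.58 kg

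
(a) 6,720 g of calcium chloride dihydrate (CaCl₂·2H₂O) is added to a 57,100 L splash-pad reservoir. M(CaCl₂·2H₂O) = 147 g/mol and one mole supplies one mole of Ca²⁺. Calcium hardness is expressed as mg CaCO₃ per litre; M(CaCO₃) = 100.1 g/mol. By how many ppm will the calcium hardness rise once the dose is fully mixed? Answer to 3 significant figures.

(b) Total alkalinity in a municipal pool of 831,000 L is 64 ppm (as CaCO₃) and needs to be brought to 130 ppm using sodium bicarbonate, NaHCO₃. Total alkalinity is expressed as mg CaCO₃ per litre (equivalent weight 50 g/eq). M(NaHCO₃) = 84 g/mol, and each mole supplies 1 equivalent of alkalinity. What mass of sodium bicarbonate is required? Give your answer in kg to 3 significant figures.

(a) 80.1 ppm; (b) 92.1 kg

(a) Moles of Ca²⁺: 6,720 g ÷ 147 g/mol = 45.71 mol.
(a) As CaCO₃: 45.71 mol × 100.1 g/mol = 4576 g.
(a) Rise: 4576 g / 57,100 L × 1000 = 80.14 mg/L.

(b) Alkalinity to add: (130 − 64) = 66 mg/L as CaCO₃ × 831,000 L = 54,850 g as CaCO₃.
(b) Equivalents: 54,850 g ÷ 50 g/eq = 1097 eq.
(b) NaHCO₃ supplies 1 eq per mole → 1097 mol.
(b) Mass: 1097 mol × 84 g/mol = 92,140 g.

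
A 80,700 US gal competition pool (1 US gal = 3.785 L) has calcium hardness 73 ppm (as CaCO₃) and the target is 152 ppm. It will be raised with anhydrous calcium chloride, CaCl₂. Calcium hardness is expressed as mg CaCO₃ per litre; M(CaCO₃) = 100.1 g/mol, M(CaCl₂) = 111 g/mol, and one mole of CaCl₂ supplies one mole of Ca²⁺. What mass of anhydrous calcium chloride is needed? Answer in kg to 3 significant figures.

26.8 kg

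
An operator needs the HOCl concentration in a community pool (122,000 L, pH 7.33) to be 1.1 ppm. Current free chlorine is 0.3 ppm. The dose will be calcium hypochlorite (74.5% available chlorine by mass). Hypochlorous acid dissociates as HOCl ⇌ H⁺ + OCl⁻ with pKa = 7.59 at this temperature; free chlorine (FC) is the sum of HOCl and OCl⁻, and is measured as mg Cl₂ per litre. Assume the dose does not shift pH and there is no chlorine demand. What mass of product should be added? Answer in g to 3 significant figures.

230 g

[OCl⁻]/[HOCl] = 10^(pH − pKa) = 10^(7.33 − 7.59) = 0.5495; fraction as HOCl = 1/(1 + 0.5495) = 0.6454.
Free chlorine required for 1.1 ppm HOCl: 1.1 / 0.6454 = 1.704 ppm.
FC to add: 1.704 − 0.3 = 1.404 mg/L as Cl₂.
Cl₂ equivalent: 1.404 mg/L × 122,000 L = 171.3 g.
Product at 74.5% available Cl: 171.3 / 0.745 = 230 g.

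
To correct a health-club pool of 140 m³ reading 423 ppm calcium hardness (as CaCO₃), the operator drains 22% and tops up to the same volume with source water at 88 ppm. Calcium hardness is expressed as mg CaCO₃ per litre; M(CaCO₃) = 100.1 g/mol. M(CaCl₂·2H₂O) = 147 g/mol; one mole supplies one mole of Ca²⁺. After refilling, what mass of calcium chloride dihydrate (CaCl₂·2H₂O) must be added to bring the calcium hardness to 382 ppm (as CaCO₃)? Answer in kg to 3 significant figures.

6.72 kg

Volume: 140 m³ = 140,000 L.
After draining 22% and refilling: 423 × 0.78 + 88 × 0.22 = 349.3 ppm.
Deficit to target: 382 − 349.3 = 32.7 mg/L.
As CaCO₃: 32.7 mg/L × 140,000 L = 4578 g; ÷ 100.1 = 45.73 mol Ca²⁺.
Mass: 45.73 × 147 = 6723 g.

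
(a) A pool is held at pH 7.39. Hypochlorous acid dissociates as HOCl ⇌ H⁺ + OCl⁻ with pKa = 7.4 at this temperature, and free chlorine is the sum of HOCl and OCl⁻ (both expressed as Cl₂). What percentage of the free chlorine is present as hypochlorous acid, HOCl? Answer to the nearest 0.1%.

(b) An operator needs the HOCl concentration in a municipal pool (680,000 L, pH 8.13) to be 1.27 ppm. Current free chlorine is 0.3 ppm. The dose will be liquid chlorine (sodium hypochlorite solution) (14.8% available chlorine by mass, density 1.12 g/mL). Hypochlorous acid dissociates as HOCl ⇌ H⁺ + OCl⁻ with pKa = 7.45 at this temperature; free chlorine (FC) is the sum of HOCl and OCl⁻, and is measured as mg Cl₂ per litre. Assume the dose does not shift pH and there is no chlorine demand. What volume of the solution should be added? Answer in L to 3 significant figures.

(a) [OCl⁻]/[HOCl] = 10^(pH − pKa) = 10^(7.39 − 7.4) = 10^-0.01 = 0.9772.
(a) Fraction as HOCl = 1 / (1 + 0.9772) = 0.5058.

(b) [OCl⁻]/[HOCl] = 10^(pH − pKa) = 10^(8.13 − 7.45) = 4.786; fraction as HOCl = 1/(1 + 4.786) = 0.1728.
(b) Free chlorine required for 1.27 ppm HOCl: 1.27 / 0.1728 = 7.349 ppm.
(b) FC to add: 7.349 − 0.3 = 7.049 mg/L as Cl₂.
(b) Cl₂ equivalent: 7.049 mg/L × 680,000 L = 4793 g.
(b) Product at 14.8% available Cl: 4793 / 0.148 = 32,390 g.
(b) Volume: 32,390 g ÷ 1.12 g/mL = 28,920 mL.

(a) 50.6%; (b) 28.9 L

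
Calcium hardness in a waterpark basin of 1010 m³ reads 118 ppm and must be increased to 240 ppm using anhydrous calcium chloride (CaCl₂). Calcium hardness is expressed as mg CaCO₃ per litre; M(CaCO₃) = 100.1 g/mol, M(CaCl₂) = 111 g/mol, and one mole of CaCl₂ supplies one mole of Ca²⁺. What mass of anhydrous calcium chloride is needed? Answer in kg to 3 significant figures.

Volume: 1010 m³ = 1,010,000 L.
Hardness to add: (240 − 118) = 122 mg/L as CaCO₃ × 1,010,000 L = 123,200 g as CaCO₃.
Moles of Ca²⁺ (1 mol Ca²⁺ ≡ 1 mol CaCO₃): 123,200 / 100.1 g/mol = 1231 mol.
Mass of CaCl₂: 1231 × 111 = 136,600 g.

137 kg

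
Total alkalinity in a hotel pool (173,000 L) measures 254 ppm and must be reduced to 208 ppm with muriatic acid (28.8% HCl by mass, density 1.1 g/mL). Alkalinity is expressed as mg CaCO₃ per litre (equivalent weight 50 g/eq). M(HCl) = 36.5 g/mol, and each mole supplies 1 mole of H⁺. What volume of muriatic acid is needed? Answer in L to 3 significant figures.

18.3 L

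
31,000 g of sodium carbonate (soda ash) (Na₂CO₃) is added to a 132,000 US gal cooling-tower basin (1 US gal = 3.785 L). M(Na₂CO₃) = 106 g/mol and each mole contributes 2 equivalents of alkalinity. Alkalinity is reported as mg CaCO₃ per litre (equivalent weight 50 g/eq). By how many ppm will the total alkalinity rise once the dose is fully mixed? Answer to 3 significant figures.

Volume: 132,000 US gal × 3.785 L/gal = 499,620 L.
Moles of Na₂CO₃: 31,000 g ÷ 106 g/mol = 292.5 mol → 584.9 eq of alkalinity.
As CaCO₃: 584.9 eq × 50 g/eq = 29,250 g.
Rise: 29,250 g / 499,620 L × 1000 = 58.54 mg/L.

58.5 ppm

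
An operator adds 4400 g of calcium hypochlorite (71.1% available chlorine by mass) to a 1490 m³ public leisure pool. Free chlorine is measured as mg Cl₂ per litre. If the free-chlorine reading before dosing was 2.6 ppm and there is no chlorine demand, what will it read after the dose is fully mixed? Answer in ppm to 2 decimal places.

4.70 ppm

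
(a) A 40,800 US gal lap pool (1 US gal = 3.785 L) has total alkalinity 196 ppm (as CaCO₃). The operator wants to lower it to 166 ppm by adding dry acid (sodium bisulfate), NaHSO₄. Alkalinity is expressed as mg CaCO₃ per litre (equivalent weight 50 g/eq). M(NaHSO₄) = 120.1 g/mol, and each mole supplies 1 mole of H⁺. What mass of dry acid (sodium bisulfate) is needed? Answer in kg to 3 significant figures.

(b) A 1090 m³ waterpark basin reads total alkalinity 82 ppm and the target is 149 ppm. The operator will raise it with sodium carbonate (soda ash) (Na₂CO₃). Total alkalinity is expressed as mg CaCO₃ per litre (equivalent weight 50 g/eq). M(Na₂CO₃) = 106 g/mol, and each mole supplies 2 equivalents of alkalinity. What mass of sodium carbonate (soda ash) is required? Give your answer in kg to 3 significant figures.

(a) 11.1 kg; (b) 77.4 kg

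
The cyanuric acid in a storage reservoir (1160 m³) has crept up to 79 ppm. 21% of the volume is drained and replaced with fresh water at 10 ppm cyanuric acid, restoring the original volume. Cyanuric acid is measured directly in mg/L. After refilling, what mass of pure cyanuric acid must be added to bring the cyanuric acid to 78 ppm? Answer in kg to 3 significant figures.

15.6 kg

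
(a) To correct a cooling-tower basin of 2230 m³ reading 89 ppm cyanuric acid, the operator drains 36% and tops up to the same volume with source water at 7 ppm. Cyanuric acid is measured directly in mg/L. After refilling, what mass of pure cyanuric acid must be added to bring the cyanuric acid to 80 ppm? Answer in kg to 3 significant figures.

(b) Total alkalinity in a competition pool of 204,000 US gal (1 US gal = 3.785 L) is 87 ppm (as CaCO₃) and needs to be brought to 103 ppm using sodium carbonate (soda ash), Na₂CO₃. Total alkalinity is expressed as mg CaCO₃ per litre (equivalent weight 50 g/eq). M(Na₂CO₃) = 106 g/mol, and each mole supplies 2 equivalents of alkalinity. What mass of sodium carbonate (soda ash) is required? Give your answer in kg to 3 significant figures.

(a) 45.8 kg; (b) 13.1 kg

(a) Volume: 2230 m³ = 2,230,000 L.
(a) After draining 36% and refilling: 89 × 0.64 + 7 × 0.36 = 59.48 ppm.
(a) Deficit to target: 80 − 59.48 = 20.52 mg/L.
(a) Mass: 20.52 mg/L × 2,230,000 L = 45,760 g cyanuric acid.

(b) Volume: 204,000 US gal × 3.785 L/gal = 772,140 L.
(b) Alkalinity to add: (103 − 87) = 16 mg/L as CaCO₃ × 772,140 L = 12,350 g as CaCO₃.
(b) Equivalents: 12,350 g ÷ 50 g/eq = 247.1 eq.
(b) Each mole of Na₂CO₃ supplies 2 eq, so 247.1 / 2 = 123.5 mol.
(b) Mass: 123.5 mol × 106 g/mol = 13,100 g.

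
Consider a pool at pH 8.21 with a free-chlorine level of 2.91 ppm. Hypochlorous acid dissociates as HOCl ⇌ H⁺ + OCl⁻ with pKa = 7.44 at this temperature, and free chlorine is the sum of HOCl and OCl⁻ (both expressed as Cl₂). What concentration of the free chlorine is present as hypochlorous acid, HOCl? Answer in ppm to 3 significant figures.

[OCl⁻]/[HOCl] = 10^(pH − pKa) = 10^(8.21 − 7.44) = 10^0.77 = 5.888.
Fraction as HOCl = 1 / (1 + 5.888) = 0.1452.
HOCl = 0.1452 × 2.91 ppm = 0.4224 ppm.

0.422 ppm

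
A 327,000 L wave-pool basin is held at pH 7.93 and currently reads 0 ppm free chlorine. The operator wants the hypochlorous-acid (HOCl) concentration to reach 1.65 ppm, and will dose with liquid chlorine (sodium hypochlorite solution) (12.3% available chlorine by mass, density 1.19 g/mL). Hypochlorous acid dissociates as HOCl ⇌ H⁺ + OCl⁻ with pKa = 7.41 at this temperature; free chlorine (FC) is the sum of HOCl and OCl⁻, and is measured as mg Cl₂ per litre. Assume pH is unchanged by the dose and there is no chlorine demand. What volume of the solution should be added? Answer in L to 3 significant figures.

15.9 L

[OCl⁻]/[HOCl] = 10^(pH − pKa) = 10^(7.93 − 7.41) = 3.311; fraction as HOCl = 1/(1 + 3.311) = 0.2319.
Free chlorine required for 1.65 ppm HOCl: 1.65 / 0.2319 = 7.114 ppm.
FC to add: 7.114 − 0 = 7.114 mg/L as Cl₂.
Cl₂ equivalent: 7.114 mg/L × 327,000 L = 2326 g.
Product at 12.3% available Cl: 2326 / 0.123 = 18,910 g.
Volume: 18,910 g ÷ 1.19 g/mL = 15,890 mL.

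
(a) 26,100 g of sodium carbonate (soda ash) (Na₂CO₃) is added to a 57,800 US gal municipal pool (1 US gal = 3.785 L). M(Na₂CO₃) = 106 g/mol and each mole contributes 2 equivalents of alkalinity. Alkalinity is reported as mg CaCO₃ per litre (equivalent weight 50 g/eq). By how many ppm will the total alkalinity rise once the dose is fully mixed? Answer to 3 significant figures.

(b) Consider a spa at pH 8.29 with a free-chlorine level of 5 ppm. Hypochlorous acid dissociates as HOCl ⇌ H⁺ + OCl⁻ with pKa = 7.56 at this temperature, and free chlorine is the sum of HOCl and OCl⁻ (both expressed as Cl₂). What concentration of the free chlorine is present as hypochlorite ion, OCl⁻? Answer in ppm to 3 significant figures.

(a) Volume: 57,800 US gal × 3.785 L/gal = 218,773 L.
(a) Moles of Na₂CO₃: 26,100 g ÷ 106 g/mol = 246.2 mol → 492.5 eq of alkalinity.
(a) As CaCO₃: 492.5 eq × 50 g/eq = 24,620 g.
(a) Rise: 24,620 g / 218,773 L × 1000 = 112.5 mg/L.

(b) [OCl⁻]/[HOCl] = 10^(pH − pKa) = 10^(8.29 − 7.56) = 10^0.73 = 5.37.
(b) Fraction as HOCl = 1 / (1 + 5.37) = 0.157.
(b) OCl⁻ = (1 − 0.157) × 5 ppm = 4.215 ppm.

(a) 113 ppm; (b) 4.22 ppm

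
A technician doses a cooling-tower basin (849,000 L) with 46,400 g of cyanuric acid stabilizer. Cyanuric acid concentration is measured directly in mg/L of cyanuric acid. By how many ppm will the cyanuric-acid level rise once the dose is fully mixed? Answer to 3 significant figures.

Rise: 46,400 g / 849,000 L × 1000 = 54.65 mg/L.

54.7 ppm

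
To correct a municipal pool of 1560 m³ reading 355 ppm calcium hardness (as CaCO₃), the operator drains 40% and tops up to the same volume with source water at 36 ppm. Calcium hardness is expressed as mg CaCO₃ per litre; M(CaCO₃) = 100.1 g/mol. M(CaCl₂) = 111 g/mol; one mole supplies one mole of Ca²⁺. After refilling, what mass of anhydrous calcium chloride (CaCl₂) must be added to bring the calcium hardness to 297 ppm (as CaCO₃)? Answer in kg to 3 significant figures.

120 kg

Volume: 1560 m³ = 1,560,000 L.
After draining 40% and refilling: 355 × 0.60 + 36 × 0.40 = 227.4 ppm.
Deficit to target: 297 − 227.4 = 69.6 mg/L.
As CaCO₃: 69.6 mg/L × 1,560,000 L = 108,600 g; ÷ 100.1 = 1085 mol Ca²⁺.
Mass: 1085 × 111 = 120,400 g.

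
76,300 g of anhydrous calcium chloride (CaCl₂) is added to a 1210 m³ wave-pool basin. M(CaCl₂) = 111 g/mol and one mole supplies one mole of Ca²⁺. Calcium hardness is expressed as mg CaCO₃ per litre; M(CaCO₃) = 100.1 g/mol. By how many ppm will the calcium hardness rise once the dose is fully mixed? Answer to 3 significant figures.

56.9 ppm

Volume: 1210 m³ = 1,210,000 L.
Moles of Ca²⁺: 76,300 g ÷ 111 g/mol = 687.4 mol.
As CaCO₃: 687.4 mol × 100.1 g/mol = 68,810 g.
Rise: 68,810 g / 1,210,000 L × 1000 = 56.87 mg/L.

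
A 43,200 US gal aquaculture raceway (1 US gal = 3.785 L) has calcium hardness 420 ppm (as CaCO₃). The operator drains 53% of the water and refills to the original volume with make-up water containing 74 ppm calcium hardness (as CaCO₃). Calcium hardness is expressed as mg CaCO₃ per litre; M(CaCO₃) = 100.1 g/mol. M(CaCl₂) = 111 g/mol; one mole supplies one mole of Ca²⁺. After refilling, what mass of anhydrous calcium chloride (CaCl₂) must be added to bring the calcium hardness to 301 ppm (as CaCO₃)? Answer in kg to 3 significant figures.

11.7 kg

Volume: 43,200 US gal × 3.785 L/gal = 163,512 L.
After draining 53% and refilling: 420 × 0.47 + 74 × 0.53 = 236.62 ppm.
Deficit to target: 301 − 236.62 = 64.38 mg/L.
As CaCO₃: 64.38 mg/L × 163,512 L = 10,530 g; ÷ 100.1 = 105.2 mol Ca²⁺.
Mass: 105.2 × 111 = 11,670 g.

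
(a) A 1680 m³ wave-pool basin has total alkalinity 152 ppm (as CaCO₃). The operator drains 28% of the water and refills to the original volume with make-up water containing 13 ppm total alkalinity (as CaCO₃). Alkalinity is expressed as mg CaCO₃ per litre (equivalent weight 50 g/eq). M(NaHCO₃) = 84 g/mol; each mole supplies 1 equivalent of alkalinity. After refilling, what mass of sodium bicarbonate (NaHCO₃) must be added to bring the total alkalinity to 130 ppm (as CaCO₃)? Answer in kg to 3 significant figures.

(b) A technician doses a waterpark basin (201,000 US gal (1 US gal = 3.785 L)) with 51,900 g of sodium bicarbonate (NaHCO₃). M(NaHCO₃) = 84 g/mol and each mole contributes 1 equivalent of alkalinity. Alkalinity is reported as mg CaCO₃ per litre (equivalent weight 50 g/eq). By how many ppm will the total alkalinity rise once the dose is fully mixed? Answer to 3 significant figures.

(a) Volume: 1680 m³ = 1,680,000 L.
(a) After draining 28% and refilling: 152 × 0.72 + 13 × 0.28 = 113.08 ppm.
(a) Deficit to target: 130 − 113.08 = 16.92 mg/L.
(a) As CaCO₃: 16.92 mg/L × 1,680,000 L = 28,430 g; ÷ 50 g/eq ÷ 1 = 568.5 mol NaHCO₃.
(a) Mass: 568.5 × 84 = 47,760 g.

(b) Volume: 201,000 US gal × 3.785 L/gal = 760,785 L.
(b) Moles of NaHCO₃: 51,900 g ÷ 84 g/mol = 617.9 mol → 617.9 eq of alkalinity.
(b) As CaCO₃: 617.9 eq × 50 g/eq = 30,890 g.
(b) Rise: 30,890 g / 760,785 L × 1000 = 40.61 mg/L.

(a) 47.8 kg; (b) 40.6 ppm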